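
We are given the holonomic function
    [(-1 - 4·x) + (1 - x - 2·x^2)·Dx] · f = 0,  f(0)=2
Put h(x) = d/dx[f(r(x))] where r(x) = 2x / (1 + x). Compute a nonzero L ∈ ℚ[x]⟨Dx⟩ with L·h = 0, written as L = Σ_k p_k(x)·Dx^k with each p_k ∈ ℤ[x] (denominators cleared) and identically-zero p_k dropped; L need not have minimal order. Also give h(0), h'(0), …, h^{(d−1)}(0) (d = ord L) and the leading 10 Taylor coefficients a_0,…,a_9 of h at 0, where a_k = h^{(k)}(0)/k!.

L = (10 + 54·x + 270·x^2 + 162·x^3) + (-1 - 10·x + 90·x^3 + 81·x^4)·Dx  (order 1).
h: a_k = 4, 40, 108, 720, 1620, 9720, 20412, 116640, 236196, 1312200, …
ICs: h(0) = 4.

f: a_k = 2, 2, 6, 10, 22, 42, 86, 170, 342, 682, …
Change of var in L_f (x↦r) gives L₀.
Derive L from L₀ (diff closure).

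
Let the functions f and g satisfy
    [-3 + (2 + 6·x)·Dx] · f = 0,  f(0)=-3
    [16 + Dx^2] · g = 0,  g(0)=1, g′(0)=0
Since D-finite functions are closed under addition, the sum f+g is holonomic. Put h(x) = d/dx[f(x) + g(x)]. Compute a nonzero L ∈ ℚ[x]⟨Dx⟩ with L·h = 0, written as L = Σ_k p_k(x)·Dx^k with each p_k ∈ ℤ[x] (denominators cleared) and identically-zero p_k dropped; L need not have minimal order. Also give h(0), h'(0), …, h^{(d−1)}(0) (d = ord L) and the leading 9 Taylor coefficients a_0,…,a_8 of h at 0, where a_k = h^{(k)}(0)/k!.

L = (-9552 - 18432·x - 27648·x^2) + (-2912 - 21024·x - 55296·x^2 - 55296·x^3)·Dx + (-597 - 1152·x - 1728·x^2)·Dx^2 + (-182 - 1314·x - 3456·x^2 - 3456·x^3)·Dx^3  (order 3).
h: a_k = -9/2, -37/4, -243/16, 7741/96, -25515/256, 1804571/7680, -1515591/2048, 2676639421/1290240, -379980315/65536, …
ICs: h(0) = -9/2, h′(0) = -37/4, h′′(0) = -243/8.

f: a_k = -3, -9/2, 27/8, -81/16, 1215/128, -5103/256, 45927/1024, -216513/2048, 8444007/32768, …
g: a_k = 1, 0, -8, 0, 32/3, 0, -256/45, 0, 512/315, …
f+g: L₀ = lclm(L_f,L_g), ord ≤ 1+2.
Derive L from L₀ (diff closure).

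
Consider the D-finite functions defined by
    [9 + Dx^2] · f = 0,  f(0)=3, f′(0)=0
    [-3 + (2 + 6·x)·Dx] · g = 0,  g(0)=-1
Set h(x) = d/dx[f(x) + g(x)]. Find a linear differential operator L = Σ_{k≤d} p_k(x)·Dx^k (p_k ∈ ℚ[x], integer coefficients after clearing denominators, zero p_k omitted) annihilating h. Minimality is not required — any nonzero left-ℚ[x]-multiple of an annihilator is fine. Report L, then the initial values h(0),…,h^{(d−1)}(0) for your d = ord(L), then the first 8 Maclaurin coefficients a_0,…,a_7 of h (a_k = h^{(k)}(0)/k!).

f: a_k = 3, 0, -27/2, 0, 81/8, 0, -243/80, 0, …
g: a_k = -1, -3/2, 9/8, -27/16, 405/128, -1701/256, 15309/1024, -72171/2048, …
L₀ := lclm(L_f,L_g); ord L₀ ≤ 2+1.
h=h₀': d/dx-closure on L₀ ⇒ L.
L = (-513 - 648·x - 972·x^2) + (-126 - 810·x - 1944·x^2 - 1944·x^3)·Dx + (-57 - 72·x - 108·x^2)·Dx^2 + (-14 - 90·x - 216·x^2 - 216·x^3)·Dx^3  (order 3).
h: a_k = -3/2, -99/4, -81/16, 1701/32, -8505/256, 182979/2560, -505197/2048, 99073287/143360, …
ICs: h(0) = -3/2, h′(0) = -99/4, h′′(0) = -81/8.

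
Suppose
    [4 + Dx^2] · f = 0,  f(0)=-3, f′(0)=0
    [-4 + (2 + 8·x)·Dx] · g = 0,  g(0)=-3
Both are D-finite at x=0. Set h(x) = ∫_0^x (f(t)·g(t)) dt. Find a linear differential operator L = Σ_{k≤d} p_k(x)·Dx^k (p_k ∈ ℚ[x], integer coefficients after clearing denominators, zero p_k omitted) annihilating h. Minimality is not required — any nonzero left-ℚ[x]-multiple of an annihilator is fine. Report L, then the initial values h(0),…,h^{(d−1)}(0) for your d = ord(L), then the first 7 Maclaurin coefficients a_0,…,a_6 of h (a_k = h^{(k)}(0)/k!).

L = (16 + 32·x + 64·x^2)·Dx + (-4 - 16·x)·Dx^2 + (1 + 8·x + 16·x^2)·Dx^3  (order 3).
h: a_k = 0, 9, 9, -12, 0, -48/5, 32, …
ICs: h(0) = 0, h′(0) = 9, h′′(0) = 18.

f: a_k = -3, 0, 6, 0, -2, 0, 4/15, …
g: a_k = -3, -6, 6, -12, 30, -84, 252, …
Sym-product of L_f,L_g gives L₀ (≤ ord 2).
h=∫₀ˣh₀: take L = L₀·Dx.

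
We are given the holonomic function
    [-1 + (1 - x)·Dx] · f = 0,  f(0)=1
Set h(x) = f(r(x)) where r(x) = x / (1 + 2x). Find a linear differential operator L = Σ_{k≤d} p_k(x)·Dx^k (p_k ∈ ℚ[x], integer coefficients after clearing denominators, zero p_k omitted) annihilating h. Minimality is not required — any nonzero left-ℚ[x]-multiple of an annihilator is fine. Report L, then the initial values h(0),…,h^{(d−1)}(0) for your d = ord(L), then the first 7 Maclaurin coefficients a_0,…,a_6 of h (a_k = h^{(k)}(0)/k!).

f: a_k = 1, 1, 1, 1, 1, 1, 1, …
Change of var in L_f (x↦r) gives L₀.
L = -1 + (1 + 3·x + 2·x^2)·Dx  (order 1).
h: a_k = 1, 1, -1, 1, -1, 1, -1, …
ICs: h(0) = 1.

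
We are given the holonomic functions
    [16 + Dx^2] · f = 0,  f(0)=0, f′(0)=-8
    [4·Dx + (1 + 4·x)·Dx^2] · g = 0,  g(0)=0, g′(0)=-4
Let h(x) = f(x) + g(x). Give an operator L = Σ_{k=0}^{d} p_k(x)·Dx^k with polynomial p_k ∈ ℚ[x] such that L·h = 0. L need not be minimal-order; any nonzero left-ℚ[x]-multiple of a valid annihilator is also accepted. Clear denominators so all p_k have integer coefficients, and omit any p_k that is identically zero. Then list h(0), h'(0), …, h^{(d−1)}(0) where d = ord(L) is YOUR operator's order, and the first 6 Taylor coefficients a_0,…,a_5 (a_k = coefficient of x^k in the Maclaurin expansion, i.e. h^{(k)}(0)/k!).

f: a_k = 0, -8, 0, 64/3, 0, -256/15, …
g: a_k = 0, -4, 8, -64/3, 64, -1024/5, …
L₀ := lclm(L_f,L_g); ord L₀ ≤ 2+2.
L = (448 + 512·x + 1024·x^2)·Dx + (48 + 320·x + 768·x^2 + 1024·x^3)·Dx^2 + (28 + 32·x + 64·x^2)·Dx^3 + (3 + 20·x + 48·x^2 + 64·x^3)·Dx^4  (order 4).
h: a_k = 0, -12, 8, 0, 64, -3328/15, …
ICs: h(0) = 0, h′(0) = -12, h′′(0) = 16, h′′′(0) = 0.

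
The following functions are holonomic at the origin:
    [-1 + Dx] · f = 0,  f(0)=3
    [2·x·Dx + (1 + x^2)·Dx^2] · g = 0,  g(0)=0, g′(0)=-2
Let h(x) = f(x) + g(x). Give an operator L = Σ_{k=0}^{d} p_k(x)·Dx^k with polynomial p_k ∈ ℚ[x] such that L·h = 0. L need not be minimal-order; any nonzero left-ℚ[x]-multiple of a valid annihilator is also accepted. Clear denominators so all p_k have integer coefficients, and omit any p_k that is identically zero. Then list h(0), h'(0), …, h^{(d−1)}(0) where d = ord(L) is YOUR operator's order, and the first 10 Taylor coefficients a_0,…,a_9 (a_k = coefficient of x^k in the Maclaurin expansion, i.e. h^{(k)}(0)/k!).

f: a_k = 3, 3, 3/2, 1/2, 1/8, 1/40, 1/240, 1/1680, 1/13440, 1/120960, …
g: a_k = 0, -2, 0, 2/3, 0, -2/5, 0, 2/7, 0, -2/9, …
L₀ := lclm(L_f,L_g); ord L₀ ≤ 1+2.
L = (2 - 4·x - 2·x^2)·Dx + (-3 + 3·x + x^2 - x^3)·Dx^2 + (1 + x + x^2 + x^3)·Dx^3  (order 3).
h: a_k = 3, 1, 3/2, 7/6, 1/8, -3/8, 1/240, 481/1680, 1/13440, -26879/120960, …
ICs: h(0) = 3, h′(0) = 1, h′′(0) = 3.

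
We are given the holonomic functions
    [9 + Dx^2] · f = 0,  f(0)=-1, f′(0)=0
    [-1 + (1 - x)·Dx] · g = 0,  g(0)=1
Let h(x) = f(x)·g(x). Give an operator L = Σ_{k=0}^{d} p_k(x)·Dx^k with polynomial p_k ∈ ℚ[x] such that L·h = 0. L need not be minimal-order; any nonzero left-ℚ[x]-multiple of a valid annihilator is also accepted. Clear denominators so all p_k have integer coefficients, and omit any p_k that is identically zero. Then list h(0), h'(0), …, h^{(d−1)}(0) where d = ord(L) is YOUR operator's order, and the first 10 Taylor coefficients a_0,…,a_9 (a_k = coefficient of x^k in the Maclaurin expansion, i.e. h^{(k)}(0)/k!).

L = (-9 + 9·x) + 2·Dx + (-1 + x)·Dx^2  (order 2).
h: a_k = -1, -1, 7/2, 7/2, 1/8, 1/8, 91/80, 91/80, 4367/4480, 4367/4480, …
ICs: h(0) = -1, h′(0) = -1.

f: a_k = -1, 0, 9/2, 0, -27/8, 0, 81/80, 0, -729/4480, 0, …
g: a_k = 1, 1, 1, 1, 1, 1, 1, 1, 1, 1, …
Sym-product of L_f,L_g gives L₀ (≤ ord 2).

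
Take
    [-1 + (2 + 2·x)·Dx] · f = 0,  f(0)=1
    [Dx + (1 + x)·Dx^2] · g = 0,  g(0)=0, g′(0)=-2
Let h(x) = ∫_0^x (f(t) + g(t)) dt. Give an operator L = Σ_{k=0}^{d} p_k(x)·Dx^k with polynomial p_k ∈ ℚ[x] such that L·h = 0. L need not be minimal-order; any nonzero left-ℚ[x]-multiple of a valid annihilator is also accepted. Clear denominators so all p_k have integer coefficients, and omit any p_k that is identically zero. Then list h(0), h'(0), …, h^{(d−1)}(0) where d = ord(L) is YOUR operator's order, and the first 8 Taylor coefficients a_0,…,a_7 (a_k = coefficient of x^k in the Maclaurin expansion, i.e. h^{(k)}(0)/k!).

L = Dx^2 + (5 + 5·x)·Dx^3 + (2 + 4·x + 2·x^2)·Dx^4  (order 4).
h: a_k = 0, 1, -3/4, 7/24, -29/192, 59/640, -159/2560, 961/21504, …
ICs: h(0) = 0, h′(0) = 1, h′′(0) = -3/2, h′′′(0) = 7/4.

f: a_k = 1, 1/2, -1/8, 1/16, -5/128, 7/256, -21/1024, 33/2048, …
g: a_k = 0, -2, 1, -2/3, 1/2, -2/5, 1/3, -2/7, …
L₀ := lclm(L_f,L_g); ord L₀ ≤ 1+2.
h=∫₀ˣh₀: take L = L₀·Dx.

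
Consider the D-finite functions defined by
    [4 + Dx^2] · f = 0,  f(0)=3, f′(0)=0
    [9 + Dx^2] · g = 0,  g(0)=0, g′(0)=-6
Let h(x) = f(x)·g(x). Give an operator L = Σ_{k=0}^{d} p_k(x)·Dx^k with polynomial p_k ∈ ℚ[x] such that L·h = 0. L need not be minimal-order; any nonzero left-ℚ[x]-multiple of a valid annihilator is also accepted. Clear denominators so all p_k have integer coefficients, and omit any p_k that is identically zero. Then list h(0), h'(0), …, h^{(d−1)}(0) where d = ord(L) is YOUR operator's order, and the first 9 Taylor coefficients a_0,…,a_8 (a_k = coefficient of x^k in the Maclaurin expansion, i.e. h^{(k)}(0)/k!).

f: a_k = 3, 0, -6, 0, 2, 0, -4/15, 0, 2/105, …
g: a_k = 0, -6, 0, 9, 0, -81/20, 0, 243/280, 0, …
h₀=f·g: eliminate ⇒ L₀, order ≤ 2·2.
L = 25 + 26·Dx^2 + Dx^4  (order 4).
h: a_k = 0, -18, 0, 63, 0, -1563/20, 0, 13021/280, 0, …
ICs: h(0) = 0, h′(0) = -18, h′′(0) = 0, h′′′(0) = 378.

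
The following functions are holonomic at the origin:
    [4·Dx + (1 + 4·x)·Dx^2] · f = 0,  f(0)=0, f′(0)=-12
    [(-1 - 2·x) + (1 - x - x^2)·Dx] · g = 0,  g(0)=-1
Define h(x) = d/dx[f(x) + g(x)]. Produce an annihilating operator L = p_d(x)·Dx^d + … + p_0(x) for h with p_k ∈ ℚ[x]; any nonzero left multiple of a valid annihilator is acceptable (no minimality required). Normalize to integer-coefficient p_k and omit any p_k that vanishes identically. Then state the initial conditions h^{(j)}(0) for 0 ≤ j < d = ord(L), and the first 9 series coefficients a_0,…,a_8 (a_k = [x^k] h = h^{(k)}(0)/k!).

L = (-100 - 272·x - 392·x^2 - 144·x^3 - 96·x^4) + (7 - 96·x - 434·x^2 - 540·x^3 - 304·x^4 - 160·x^5)·Dx + (4 + 25·x + 28·x^2 - 46·x^3 - 73·x^4 - 76·x^5 - 32·x^6)·Dx^2  (order 2).
h: a_k = -13, 44, -201, 748, -3112, 12210, -49299, 196336, -786927, …
ICs: h(0) = -13, h′(0) = 44.

f: a_k = 0, -12, 24, -64, 192, -3072/5, 2048, -49152/7, 24576, …
g: a_k = -1, -1, -2, -3, -5, -8, -13, -21, -34, …
Sum ⇒ L₀ = lclm(L_f,L_g) in ℚ(x)⟨Dx⟩.
Differentiate: ansatz ord ≤ ord L₀ ⇒ L.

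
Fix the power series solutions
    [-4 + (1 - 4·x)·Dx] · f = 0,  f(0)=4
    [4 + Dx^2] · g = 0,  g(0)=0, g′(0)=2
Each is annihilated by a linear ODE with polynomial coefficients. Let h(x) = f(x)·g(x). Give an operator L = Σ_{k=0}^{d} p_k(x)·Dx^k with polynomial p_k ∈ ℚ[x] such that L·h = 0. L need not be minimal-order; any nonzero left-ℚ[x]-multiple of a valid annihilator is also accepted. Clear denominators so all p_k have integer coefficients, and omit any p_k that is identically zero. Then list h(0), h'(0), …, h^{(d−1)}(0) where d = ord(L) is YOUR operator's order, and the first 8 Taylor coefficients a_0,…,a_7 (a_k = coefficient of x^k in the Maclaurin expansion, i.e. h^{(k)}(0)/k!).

f: a_k = 4, 16, 64, 256, 1024, 4096, 16384, 65536, …
g: a_k = 0, 2, 0, -4/3, 0, 4/15, 0, -8/315, …
f·g: L₀ = L_f ⊗_s L_g, ord ≤ 1·2.
L = (-4 + 16·x) + 8·Dx + (-1 + 4·x)·Dx^2  (order 2).
h: a_k = 0, 8, 32, 368/3, 1472/3, 29456/15, 117824/15, 9897184/315, …
ICs: h(0) = 0, h′(0) = 8.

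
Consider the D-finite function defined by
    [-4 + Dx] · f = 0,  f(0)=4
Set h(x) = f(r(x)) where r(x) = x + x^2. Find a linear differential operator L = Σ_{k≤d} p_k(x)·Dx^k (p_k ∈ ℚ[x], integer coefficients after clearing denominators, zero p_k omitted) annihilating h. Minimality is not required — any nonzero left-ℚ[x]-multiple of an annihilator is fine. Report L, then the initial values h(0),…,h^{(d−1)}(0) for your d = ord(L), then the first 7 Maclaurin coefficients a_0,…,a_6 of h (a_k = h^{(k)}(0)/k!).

L = (-4 - 8·x) + Dx  (order 1).
h: a_k = 4, 16, 48, 320/3, 608/3, 1664/5, 22144/45, …
ICs: h(0) = 4.

f: a_k = 4, 16, 32, 128/3, 128/3, 512/15, 1024/45, …
f∘r: x↦r, Dx↦Dx/r' in L_f ⇒ L₀.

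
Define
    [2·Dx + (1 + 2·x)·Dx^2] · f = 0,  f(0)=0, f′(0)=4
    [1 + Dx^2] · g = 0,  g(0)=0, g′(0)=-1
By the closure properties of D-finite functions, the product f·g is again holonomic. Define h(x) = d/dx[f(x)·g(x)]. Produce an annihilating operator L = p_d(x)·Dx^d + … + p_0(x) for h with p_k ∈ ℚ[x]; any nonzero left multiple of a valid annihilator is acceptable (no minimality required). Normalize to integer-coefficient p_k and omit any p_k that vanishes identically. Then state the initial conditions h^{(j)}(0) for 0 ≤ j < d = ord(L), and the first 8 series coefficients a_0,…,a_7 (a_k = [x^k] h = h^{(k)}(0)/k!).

L = (-52 - 31·x - 87·x^2 - 96·x^3 - 8·x^4 + 48·x^5 + 16·x^6) + (-33 - 98·x - 80·x^2 + 80·x^4 + 32·x^5)·Dx + (-55 - 46·x - 110·x^2 - 96·x^3 + 32·x^4 + 96·x^5 + 32·x^6)·Dx^2 + (-33 - 98·x - 80·x^2 + 80·x^4 + 32·x^5)·Dx^3 + (-3 - 15·x - 23·x^2 + 40·x^4 + 48·x^5 + 16·x^6)·Dx^4  (order 4).
h: a_k = 0, -8, 12, -56/3, 110/3, -215/3, 4207/30, -86894/315, …
ICs: h(0) = 0, h′(0) = -8, h′′(0) = 24, h′′′(0) = -112.

f: a_k = 0, 4, -4, 16/3, -8, 64/5, -64/3, 256/7, …
g: a_k = 0, -1, 0, 1/6, 0, -1/120, 0, 1/5040, …
h₀=f·g: eliminate ⇒ L₀, order ≤ 2·2.
h=h₀': d/dx-closure on L₀ ⇒ L.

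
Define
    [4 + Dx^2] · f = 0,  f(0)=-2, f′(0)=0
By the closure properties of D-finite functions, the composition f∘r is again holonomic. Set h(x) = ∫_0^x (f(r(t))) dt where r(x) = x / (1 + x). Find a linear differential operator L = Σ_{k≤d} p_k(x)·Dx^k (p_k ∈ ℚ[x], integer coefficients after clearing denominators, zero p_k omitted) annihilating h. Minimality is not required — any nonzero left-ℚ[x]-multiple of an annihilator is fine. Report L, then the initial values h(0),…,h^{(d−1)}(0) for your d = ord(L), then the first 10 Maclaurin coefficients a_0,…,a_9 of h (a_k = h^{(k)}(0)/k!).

f: a_k = -2, 0, 4, 0, -4/3, 0, 8/45, 0, -4/315, 0, …
f∘r: x↦r, Dx↦Dx/r' in L_f ⇒ L₀.
h=∫h₀ ⇒ L = L₀·Dx.
L = 4·Dx + (2 + 6·x + 6·x^2 + 2·x^3)·Dx^2 + (1 + 4·x + 6·x^2 + 4·x^3 + x^4)·Dx^3  (order 3).
h: a_k = 0, -2, 0, 4/3, -2, 32/15, -16/9, 44/45, 1/5, -4708/2835, …
ICs: h(0) = 0, h′(0) = -2, h′′(0) = 0.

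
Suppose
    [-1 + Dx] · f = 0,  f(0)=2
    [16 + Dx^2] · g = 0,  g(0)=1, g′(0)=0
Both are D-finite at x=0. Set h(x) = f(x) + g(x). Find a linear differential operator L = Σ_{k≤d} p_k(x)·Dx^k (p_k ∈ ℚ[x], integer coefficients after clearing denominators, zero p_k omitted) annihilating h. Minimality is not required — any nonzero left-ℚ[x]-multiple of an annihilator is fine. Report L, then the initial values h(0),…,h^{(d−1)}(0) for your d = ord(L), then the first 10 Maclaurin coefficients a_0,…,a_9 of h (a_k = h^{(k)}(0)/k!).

L = -16 + 16·Dx - Dx^2 + Dx^3  (order 3).
h: a_k = 3, 2, -7, 1/3, 43/4, 1/60, -2047/360, 1/2520, 3641/2240, 1/181440, …
ICs: h(0) = 3, h′(0) = 2, h′′(0) = -14.

f: a_k = 2, 2, 1, 1/3, 1/12, 1/60, 1/360, 1/2520, 1/20160, 1/181440, …
g: a_k = 1, 0, -8, 0, 32/3, 0, -256/45, 0, 512/315, 0, …
f+g: L₀ = lclm(L_f,L_g), ord ≤ 1+2.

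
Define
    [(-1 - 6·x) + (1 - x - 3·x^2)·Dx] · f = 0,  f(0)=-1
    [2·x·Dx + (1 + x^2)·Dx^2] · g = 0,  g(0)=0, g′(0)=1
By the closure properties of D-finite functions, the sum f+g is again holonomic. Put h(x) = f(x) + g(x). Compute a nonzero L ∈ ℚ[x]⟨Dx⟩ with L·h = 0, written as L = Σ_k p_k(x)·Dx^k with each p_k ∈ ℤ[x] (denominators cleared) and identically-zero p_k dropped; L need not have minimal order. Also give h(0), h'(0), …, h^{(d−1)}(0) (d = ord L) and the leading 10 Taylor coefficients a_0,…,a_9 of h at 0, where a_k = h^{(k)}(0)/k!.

f: a_k = -1, -1, -4, -7, -19, -40, -97, -217, -508, -1159, …
g: a_k = 0, 1, 0, -1/3, 0, 1/5, 0, -1/7, 0, 1/9, …
Weyl lclm of L_f,L_g ⇒ L₀ (ord ≤ 3).
L = (-8 + 32·x + 300·x^2 + 504·x^3 + 1134·x^4 + 162·x^6)·Dx + (22 + 148·x + 184·x^2 + 576·x^3 + 441·x^4 + 918·x^5 + 27·x^6 + 162·x^7)·Dx^2 + (-4 - 6·x - 18·x^2 + 60·x^3 + 85·x^4 + 75·x^5 + 126·x^6 + 9·x^7 + 27·x^8)·Dx^3  (order 3).
h: a_k = -1, 0, -4, -22/3, -19, -199/5, -97, -1520/7, -508, -10430/9, …
ICs: h(0) = -1, h′(0) = 0, h′′(0) = -8.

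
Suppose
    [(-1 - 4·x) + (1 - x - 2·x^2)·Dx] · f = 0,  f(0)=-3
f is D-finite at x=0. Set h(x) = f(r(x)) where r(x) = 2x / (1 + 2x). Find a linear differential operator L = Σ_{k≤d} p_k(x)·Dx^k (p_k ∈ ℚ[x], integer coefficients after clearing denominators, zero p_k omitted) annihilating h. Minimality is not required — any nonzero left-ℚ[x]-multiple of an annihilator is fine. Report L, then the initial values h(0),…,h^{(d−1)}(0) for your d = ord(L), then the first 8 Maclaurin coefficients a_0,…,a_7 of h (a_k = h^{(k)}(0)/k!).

f: a_k = -3, -3, -9, -15, -33, -63, -129, -255, …
Substitute x→r, Dx→(1/r')Dx; clear ⇒ L₀.
L = (2 + 20·x) + (-1 - 4·x + 4·x^2 + 16·x^3)·Dx  (order 1).
h: a_k = -3, -6, -24, 0, -192, 384, -2304, 7680, …
ICs: h(0) = -3.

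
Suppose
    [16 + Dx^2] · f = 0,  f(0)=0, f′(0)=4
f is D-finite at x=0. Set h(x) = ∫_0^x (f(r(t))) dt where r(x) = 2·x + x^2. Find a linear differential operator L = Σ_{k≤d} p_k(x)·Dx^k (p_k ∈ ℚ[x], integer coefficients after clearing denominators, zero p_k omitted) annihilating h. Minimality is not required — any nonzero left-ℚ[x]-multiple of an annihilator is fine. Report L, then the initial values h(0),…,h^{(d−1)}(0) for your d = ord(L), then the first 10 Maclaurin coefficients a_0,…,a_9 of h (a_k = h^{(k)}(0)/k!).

L = (64 + 192·x + 192·x^2 + 64·x^3)·Dx - Dx^2 + (1 + x)·Dx^3  (order 3).
h: a_k = 0, 0, 4, 4/3, -64/3, -128/5, 1568/45, 96, 10496/315, -50176/405, …
ICs: h(0) = 0, h′(0) = 0, h′′(0) = 8.

f: a_k = 0, 4, 0, -32/3, 0, 128/15, 0, -1024/315, 0, 2048/2835, …
L₀ from L_f via x↦r, Dx↦r'^{-1}Dx.
h=∫₀ˣh₀: take L = L₀·Dx.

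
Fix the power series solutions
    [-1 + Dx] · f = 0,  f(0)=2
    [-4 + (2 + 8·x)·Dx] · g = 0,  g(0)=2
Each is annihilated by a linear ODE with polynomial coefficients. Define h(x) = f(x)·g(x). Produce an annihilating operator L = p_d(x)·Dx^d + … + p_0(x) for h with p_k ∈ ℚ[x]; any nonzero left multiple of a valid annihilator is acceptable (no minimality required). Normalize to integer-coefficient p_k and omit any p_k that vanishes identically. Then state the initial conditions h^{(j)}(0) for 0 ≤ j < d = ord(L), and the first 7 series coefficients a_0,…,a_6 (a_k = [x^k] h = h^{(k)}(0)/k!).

f: a_k = 2, 2, 1, 1/3, 1/12, 1/60, 1/360, …
g: a_k = 2, 4, -4, 8, -20, 56, -168, …
h₀=f·g: eliminate ⇒ L₀, order ≤ 1·1.
L = (-3 - 4·x) + (1 + 4·x)·Dx  (order 1).
h: a_k = 4, 12, 2, 38/3, -53/2, 2371/30, -43487/180, …
ICs: h(0) = 4.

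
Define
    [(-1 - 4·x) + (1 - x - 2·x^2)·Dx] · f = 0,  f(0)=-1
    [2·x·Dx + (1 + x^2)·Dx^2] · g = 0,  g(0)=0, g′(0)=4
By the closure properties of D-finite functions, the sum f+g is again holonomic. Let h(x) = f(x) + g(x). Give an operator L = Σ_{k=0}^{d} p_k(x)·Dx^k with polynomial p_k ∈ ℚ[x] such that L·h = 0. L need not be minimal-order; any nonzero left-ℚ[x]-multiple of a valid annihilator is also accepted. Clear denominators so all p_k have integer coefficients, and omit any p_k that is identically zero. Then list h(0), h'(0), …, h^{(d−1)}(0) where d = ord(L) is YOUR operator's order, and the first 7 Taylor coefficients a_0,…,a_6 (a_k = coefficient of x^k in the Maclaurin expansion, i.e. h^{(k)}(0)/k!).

L = (-6 + 24·x + 162·x^2 + 240·x^3 + 384·x^4 + 48·x^6)·Dx + (16 + 74·x + 88·x^2 + 226·x^3 + 212·x^4 + 304·x^5 + 12·x^6 + 48·x^7)·Dx^2 + (-3 - 4·x - 8·x^2 + 28·x^3 + 27·x^4 + 36·x^5 + 40·x^6 + 4·x^7 + 8·x^8)·Dx^3  (order 3).
h: a_k = -1, 3, -3, -19/3, -11, -101/5, -43, …
ICs: h(0) = -1, h′(0) = 3, h′′(0) = -6.

f: a_k = -1, -1, -3, -5, -11, -21, -43, …
g: a_k = 0, 4, 0, -4/3, 0, 4/5, 0, …
L₀ := lclm(L_f,L_g); ord L₀ ≤ 1+2.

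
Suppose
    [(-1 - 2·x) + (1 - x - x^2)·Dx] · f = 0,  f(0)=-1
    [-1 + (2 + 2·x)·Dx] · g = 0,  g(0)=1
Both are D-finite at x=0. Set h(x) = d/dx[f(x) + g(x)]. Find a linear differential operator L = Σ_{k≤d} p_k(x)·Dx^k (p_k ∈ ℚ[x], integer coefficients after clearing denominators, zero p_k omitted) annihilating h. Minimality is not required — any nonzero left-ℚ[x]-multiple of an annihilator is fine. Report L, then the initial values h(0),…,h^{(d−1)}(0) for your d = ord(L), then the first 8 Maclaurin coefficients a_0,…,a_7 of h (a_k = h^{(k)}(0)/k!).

f: a_k = -1, -1, -2, -3, -5, -8, -13, -21, …
g: a_k = 1, 1/2, -1/8, 1/16, -5/128, 7/256, -21/1024, 33/2048, …
h₀=f+g: left-lcm gives L₀, ord ≤ 2.
h=h₀': d/dx-closure on L₀ ⇒ L.
L = (-48 - 138·x - 156·x^2 - 84·x^3 - 30·x^4) + (-69 - 336·x - 615·x^2 - 576·x^3 - 321·x^4 - 90·x^5)·Dx + (18 + 42·x + 6·x^2 - 82·x^3 - 126·x^4 - 82·x^5 - 20·x^6)·Dx^2  (order 2).
h: a_k = -1/2, -17/4, -141/16, -645/32, -10205/256, -39999/512, -300825/2048, -1114541/4096, …
ICs: h(0) = -1/2, h′(0) = -17/4.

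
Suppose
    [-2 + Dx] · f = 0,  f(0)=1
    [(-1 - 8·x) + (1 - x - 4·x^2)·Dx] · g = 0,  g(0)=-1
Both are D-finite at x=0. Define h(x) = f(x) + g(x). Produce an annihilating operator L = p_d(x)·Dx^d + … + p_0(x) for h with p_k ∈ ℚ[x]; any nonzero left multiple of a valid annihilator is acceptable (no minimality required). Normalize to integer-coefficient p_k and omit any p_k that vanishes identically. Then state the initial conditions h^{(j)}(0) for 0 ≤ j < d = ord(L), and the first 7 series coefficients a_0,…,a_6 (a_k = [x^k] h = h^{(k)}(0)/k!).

L = (16 + 20·x + 240·x^2 + 128·x^3) + (-6 - 32·x - 124·x^2 + 32·x^3 + 64·x^4)·Dx + (-1 + 11·x + 2·x^2 - 48·x^3 - 32·x^4)·Dx^2  (order 2).
h: a_k = 0, 1, -3, -23/3, -85/3, -971/15, -8141/45, …
ICs: h(0) = 0, h′(0) = 1.

f: a_k = 1, 2, 2, 4/3, 2/3, 4/15, 4/45, …
g: a_k = -1, -1, -5, -9, -29, -65, -181, …
f+g: L₀ = lclm(L_f,L_g), ord ≤ 1+1.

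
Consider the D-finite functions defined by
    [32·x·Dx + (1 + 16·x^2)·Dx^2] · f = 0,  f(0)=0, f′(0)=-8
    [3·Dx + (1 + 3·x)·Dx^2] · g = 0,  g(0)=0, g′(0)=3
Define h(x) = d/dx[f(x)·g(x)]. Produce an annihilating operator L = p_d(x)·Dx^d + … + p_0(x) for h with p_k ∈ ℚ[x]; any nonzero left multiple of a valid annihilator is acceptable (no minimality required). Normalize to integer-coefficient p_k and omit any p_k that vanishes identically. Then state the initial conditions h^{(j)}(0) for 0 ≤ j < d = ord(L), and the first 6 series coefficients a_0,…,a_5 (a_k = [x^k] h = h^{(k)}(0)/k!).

f: a_k = 0, -8, 0, 128/3, 0, -2048/5, …
g: a_k = 0, 3, -9/2, 9, -81/4, 243/5, …
f·g: L₀ = L_f ⊗_s L_g, ord ≤ 2·2.
h₀' ⇒ L via d/dx closure of L₀.
L = (15744 + 89280·x + 811008·x^2 + 5299200·x^3 + 13271040·x^4 + 17252352·x^5 + 21233664·x^7) + (4258 + 91200·x + 775488·x^2 + 4635648·x^3 + 18247680·x^4 + 41140224·x^5 + 46448640·x^6 + 21233664·x^7 + 74317824·x^8)·Dx + (492 + 12548·x + 131328·x^2 + 747968·x^3 + 3219456·x^4 + 10146816·x^5 + 21233664·x^6 + 24920064·x^7 + 21233664·x^8 + 42467328·x^9)·Dx^2 + (73 + 822·x + 6161·x^2 + 34944·x^3 + 151168·x^4 + 500736·x^5 + 1322496·x^6 + 2654208·x^7 + 3244032·x^8 + 3538944·x^9 + 5308416·x^10)·Dx^3  (order 3).
h: a_k = 0, -48, 108, 224, -150, -37008/5, …
ICs: h(0) = 0, h′(0) = -48, h′′(0) = 216.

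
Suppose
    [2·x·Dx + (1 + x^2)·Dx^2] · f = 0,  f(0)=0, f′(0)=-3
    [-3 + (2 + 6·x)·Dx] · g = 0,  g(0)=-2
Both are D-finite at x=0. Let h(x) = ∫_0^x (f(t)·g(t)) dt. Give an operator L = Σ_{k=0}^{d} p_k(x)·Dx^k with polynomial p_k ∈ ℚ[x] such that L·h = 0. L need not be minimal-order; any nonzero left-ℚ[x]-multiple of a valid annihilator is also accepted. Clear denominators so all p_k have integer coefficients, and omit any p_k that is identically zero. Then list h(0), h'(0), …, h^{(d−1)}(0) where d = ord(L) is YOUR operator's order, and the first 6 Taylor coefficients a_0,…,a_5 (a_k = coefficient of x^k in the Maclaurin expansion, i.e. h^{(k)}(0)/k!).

f: a_k = 0, -3, 0, 1, 0, -3/5, …
g: a_k = -2, -3, 9/4, -27/8, 405/64, -1701/128, …
Sym-product of L_f,L_g gives L₀ (≤ ord 2).
∫: right-multiply L₀ by Dx.
L = (27 - 12·x - 9·x^2)·Dx + (-12 - 28·x + 36·x^2 + 36·x^3)·Dx^2 + (4 + 24·x + 40·x^2 + 24·x^3 + 36·x^4)·Dx^3  (order 3).
h: a_k = 0, 0, 3, 3, -35/16, 57/40, …
ICs: h(0) = 0, h′(0) = 0, h′′(0) = 6.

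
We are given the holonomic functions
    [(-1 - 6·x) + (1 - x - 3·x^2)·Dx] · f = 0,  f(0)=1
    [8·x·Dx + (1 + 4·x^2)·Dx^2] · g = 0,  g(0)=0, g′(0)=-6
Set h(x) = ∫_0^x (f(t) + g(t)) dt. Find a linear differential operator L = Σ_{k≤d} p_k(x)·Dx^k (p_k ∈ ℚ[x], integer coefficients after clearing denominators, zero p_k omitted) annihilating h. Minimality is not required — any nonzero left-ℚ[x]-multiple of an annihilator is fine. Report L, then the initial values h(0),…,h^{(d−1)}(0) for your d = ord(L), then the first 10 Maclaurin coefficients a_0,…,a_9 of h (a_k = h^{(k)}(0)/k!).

L = (-32 + 128·x + 1488·x^2 + 2880·x^3 + 8424·x^4 + 2592·x^6)·Dx^2 + (25 + 160·x + 214·x^2 + 1188·x^3 + 2628·x^4 + 6264·x^5 + 432·x^6 + 2592·x^7)·Dx^3 + (-4 - 9·x - 54·x^2 + 66·x^3 + x^4 + 444·x^5 + 720·x^6 + 144·x^7 + 432·x^8)·Dx^4  (order 4).
h: a_k = 0, 1, -5/2, 4/3, 15/4, 19/5, 52/15, 97/7, 1903/56, 508/9, …
ICs: h(0) = 0, h′(0) = 1, h′′(0) = -5, h′′′(0) = 8.

f: a_k = 1, 1, 4, 7, 19, 40, 97, 217, 508, 1159, …
g: a_k = 0, -6, 0, 8, 0, -96/5, 0, 384/7, 0, -512/3, …
Weyl lclm of L_f,L_g ⇒ L₀ (ord ≤ 3).
h=∫h₀ ⇒ L = L₀·Dx.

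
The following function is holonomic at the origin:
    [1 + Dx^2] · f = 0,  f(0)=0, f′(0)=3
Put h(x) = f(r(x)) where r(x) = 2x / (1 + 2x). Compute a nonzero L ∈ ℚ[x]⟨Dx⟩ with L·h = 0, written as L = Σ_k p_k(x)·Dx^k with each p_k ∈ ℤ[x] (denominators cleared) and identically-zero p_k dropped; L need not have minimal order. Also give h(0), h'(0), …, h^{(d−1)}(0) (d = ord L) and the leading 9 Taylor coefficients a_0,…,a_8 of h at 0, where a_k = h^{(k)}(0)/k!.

f: a_k = 0, 3, 0, -1/2, 0, 1/40, 0, -1/1680, 0, …
f∘r: x↦r, Dx↦Dx/r' in L_f ⇒ L₀.
L = 4 + (4 + 24·x + 48·x^2 + 32·x^3)·Dx + (1 + 8·x + 24·x^2 + 32·x^3 + 16·x^4)·Dx^2  (order 2).
h: a_k = 0, 6, -12, 20, -24, 4/5, 120, -55448/105, 25456/15, …
ICs: h(0) = 0, h′(0) = 6.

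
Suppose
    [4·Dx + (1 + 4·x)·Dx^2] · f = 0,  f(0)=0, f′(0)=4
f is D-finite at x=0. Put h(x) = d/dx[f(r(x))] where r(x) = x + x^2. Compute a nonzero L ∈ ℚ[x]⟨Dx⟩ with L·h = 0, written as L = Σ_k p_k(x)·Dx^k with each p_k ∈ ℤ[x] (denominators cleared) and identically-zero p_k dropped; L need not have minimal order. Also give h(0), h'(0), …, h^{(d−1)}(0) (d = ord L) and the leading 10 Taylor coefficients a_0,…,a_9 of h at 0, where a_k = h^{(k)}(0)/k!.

L = 2 + (1 + 2·x)·Dx  (order 1).
h: a_k = 4, -8, 16, -32, 64, -128, 256, -512, 1024, -2048, …
ICs: h(0) = 4.

f: a_k = 0, 4, -8, 64/3, -64, 1024/5, -2048/3, 16384/7, -8192, 262144/9, …
h₀=f(r): pull back L_f along r ⇒ L₀.
h=h₀': d/dx-closure on L₀ ⇒ L.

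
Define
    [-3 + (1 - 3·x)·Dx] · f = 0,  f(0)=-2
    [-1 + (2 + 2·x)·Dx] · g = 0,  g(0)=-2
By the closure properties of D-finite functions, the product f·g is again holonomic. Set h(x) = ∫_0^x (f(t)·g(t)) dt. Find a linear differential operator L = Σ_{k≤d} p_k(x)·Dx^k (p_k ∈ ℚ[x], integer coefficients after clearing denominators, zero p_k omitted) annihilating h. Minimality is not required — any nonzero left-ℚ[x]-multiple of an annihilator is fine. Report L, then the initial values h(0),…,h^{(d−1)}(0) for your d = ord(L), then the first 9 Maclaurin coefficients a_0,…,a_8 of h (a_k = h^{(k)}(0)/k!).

L = (7 + 3·x)·Dx + (-2 + 4·x + 6·x^2)·Dx^2  (order 2).
h: a_k = 0, 4, 7, 83/6, 499/16, 11971/160, 71833/384, 861975/1792, 5171883/4096, …
ICs: h(0) = 0, h′(0) = 4.

f: a_k = -2, -6, -18, -54, -162, -486, -1458, -4374, -13122, …
g: a_k = -2, -1, 1/4, -1/8, 5/64, -7/128, 21/512, -33/1024, 429/16384, …
L₀ := L_f ⊗_s L_g (sym. prod.), ord ≤ 1.
h=∫₀ˣh₀: take L = L₀·Dx.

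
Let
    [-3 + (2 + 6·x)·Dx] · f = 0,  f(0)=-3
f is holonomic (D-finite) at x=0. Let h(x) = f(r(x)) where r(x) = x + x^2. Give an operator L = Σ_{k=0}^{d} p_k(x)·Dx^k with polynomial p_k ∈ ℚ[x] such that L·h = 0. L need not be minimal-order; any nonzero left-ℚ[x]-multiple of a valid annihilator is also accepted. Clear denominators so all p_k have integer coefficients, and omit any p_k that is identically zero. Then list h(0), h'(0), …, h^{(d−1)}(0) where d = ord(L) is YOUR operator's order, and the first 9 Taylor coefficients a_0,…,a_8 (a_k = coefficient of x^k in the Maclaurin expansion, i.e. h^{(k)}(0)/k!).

f: a_k = -3, -9/2, 27/8, -81/16, 1215/128, -5103/256, 45927/1024, -216513/2048, 8444007/32768, …
f∘r: x↦r, Dx↦Dx/r' in L_f ⇒ L₀.
L = (-3 - 6·x) + (2 + 6·x + 6·x^2)·Dx  (order 1).
h: a_k = -3, -9/2, -9/8, 27/16, -297/128, 729/256, -2997/1024, 4131/2048, 18711/32768, …
ICs: h(0) = -3.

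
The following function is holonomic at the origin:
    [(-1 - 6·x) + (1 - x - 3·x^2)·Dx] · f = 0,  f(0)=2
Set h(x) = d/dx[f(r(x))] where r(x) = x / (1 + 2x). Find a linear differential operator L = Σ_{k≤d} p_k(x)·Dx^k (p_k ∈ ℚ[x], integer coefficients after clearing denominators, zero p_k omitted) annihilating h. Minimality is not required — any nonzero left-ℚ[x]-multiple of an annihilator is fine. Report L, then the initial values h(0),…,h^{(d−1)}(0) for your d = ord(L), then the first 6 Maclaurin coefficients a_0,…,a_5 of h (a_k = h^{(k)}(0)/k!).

f: a_k = 2, 2, 8, 14, 38, 80, …
h₀=f(r): pull back L_f along r ⇒ L₀.
h=h₀': d/dx-closure on L₀ ⇒ L.
L = (4 + 6·x + 30·x^2 + 32·x^3) + (-1 - 13·x - 45·x^2 - 38·x^3 + 16·x^4)·Dx  (order 1).
h: a_k = 2, 8, -30, 136, -560, 2220, …
ICs: h(0) = 2.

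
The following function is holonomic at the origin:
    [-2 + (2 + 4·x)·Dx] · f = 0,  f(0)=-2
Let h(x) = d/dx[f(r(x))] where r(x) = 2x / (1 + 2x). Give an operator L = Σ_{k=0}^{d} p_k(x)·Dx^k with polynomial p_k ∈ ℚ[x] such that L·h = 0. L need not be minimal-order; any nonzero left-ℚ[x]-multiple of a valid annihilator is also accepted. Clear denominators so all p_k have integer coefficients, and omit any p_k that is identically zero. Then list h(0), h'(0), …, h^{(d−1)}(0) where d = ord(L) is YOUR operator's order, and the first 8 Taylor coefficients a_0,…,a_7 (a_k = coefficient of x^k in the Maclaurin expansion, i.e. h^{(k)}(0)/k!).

L = (-6 - 24·x) + (-1 - 8·x - 12·x^2)·Dx  (order 1).
h: a_k = -4, 24, -120, 592, -3000, 15696, -84336, 462240, …
ICs: h(0) = -4.

f: a_k = -2, -2, 1, -1, 5/4, -7/4, 21/8, -33/8, …
Substitute x→r, Dx→(1/r')Dx; clear ⇒ L₀.
h=h₀': d/dx-closure on L₀ ⇒ L.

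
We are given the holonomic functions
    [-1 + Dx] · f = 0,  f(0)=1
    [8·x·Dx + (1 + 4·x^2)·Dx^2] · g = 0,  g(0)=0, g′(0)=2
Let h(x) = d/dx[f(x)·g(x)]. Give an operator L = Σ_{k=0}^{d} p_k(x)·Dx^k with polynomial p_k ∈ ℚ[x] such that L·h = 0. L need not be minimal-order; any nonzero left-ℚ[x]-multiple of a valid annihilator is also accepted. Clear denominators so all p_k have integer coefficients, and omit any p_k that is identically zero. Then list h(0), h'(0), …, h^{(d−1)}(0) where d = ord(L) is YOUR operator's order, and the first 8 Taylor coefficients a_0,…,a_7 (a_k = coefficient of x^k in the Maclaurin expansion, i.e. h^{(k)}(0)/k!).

L = (-7 - 16·x + 104·x^2 - 64·x^3 + 16·x^4) + (6 + 24·x - 112·x^2 + 96·x^3 - 32·x^4)·Dx + (1 - 8·x + 8·x^2 - 32·x^3 + 16·x^4)·Dx^2  (order 2).
h: a_k = 2, 4, -5, -28/3, 103/4, 215/6, -12763/120, -43447/315, …
ICs: h(0) = 2, h′(0) = 4.

f: a_k = 1, 1, 1/2, 1/6, 1/24, 1/120, 1/720, 1/5040, …
g: a_k = 0, 2, 0, -8/3, 0, 32/5, 0, -128/7, …
L₀ := L_f ⊗_s L_g (sym. prod.), ord ≤ 2.
Derive L from L₀ (diff closure).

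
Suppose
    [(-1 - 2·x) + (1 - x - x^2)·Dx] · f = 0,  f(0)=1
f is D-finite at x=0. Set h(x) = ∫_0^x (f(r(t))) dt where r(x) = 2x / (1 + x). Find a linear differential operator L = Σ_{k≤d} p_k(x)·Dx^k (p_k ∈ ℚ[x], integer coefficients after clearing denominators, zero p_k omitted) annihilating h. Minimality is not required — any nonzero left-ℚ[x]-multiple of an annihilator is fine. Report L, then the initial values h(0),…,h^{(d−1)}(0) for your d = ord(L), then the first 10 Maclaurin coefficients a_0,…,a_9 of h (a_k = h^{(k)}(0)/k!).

L = (2 + 10·x)·Dx + (-1 - x + 5·x^2 + 5·x^3)·Dx^2  (order 2).
h: a_k = 0, 1, 1, 2, 5/2, 6, 25/3, 150/7, 125/4, 250/3, …
ICs: h(0) = 0, h′(0) = 1.

f: a_k = 1, 1, 2, 3, 5, 8, 13, 21, 34, 55, …
Change of var in L_f (x↦r) gives L₀.
h=∫h₀ ⇒ L = L₀·Dx.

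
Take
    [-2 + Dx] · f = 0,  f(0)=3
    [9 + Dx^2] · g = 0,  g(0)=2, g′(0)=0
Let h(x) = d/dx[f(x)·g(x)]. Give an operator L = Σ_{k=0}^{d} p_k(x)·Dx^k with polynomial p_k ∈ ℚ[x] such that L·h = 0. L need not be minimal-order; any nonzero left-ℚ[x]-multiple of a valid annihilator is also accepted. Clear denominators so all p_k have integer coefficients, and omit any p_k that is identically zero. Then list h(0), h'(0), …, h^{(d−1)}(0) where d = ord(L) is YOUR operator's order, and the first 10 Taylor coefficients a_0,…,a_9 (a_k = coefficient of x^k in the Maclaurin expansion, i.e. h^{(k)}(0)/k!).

L = 13 - 4·Dx + Dx^2  (order 2).
h: a_k = 12, -30, -138, -119, 61/2, 407/4, 3277/60, -239/840, -43079/3360, -68305/12096, …
ICs: h(0) = 12, h′(0) = -30.

f: a_k = 3, 6, 6, 4, 2, 4/5, 4/15, 8/105, 2/105, 4/945, …
g: a_k = 2, 0, -9, 0, 27/4, 0, -81/40, 0, 729/2240, 0, …
Sym-product of L_f,L_g gives L₀ (≤ ord 2).
h₀' ⇒ L via d/dx closure of L₀.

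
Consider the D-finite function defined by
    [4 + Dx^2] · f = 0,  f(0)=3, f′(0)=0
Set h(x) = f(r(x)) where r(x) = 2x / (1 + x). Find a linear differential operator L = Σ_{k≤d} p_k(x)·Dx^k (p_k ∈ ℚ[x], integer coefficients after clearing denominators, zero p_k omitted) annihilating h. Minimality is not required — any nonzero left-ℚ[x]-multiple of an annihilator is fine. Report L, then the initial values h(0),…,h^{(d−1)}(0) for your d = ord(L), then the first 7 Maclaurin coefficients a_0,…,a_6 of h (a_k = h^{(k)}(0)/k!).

L = 16 + (2 + 6·x + 6·x^2 + 2·x^3)·Dx + (1 + 4·x + 6·x^2 + 4·x^3 + x^4)·Dx^2  (order 2).
h: a_k = 3, 0, -24, 48, -40, -32, 2744/15, …
ICs: h(0) = 3, h′(0) = 0.

f: a_k = 3, 0, -6, 0, 2, 0, -4/15, …
Substitute x→r, Dx→(1/r')Dx; clear ⇒ L₀.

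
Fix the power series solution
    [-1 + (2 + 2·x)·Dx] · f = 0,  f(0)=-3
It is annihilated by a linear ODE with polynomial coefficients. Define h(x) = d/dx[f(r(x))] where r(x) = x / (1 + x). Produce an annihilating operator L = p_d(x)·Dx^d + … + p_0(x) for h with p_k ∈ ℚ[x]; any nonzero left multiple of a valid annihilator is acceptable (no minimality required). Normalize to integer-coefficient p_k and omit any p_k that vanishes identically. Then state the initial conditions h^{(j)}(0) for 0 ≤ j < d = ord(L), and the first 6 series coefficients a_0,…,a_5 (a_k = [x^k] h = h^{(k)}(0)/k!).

f: a_k = -3, -3/2, 3/8, -3/16, 15/128, -21/256, …
h₀=f(r): pull back L_f along r ⇒ L₀.
h=h₀': d/dx-closure on L₀ ⇒ L.
L = (-5 - 8·x) + (-2 - 6·x - 4·x^2)·Dx  (order 1).
h: a_k = -3/2, 15/4, -117/16, 423/32, -5985/256, 21177/512, …
ICs: h(0) = -3/2.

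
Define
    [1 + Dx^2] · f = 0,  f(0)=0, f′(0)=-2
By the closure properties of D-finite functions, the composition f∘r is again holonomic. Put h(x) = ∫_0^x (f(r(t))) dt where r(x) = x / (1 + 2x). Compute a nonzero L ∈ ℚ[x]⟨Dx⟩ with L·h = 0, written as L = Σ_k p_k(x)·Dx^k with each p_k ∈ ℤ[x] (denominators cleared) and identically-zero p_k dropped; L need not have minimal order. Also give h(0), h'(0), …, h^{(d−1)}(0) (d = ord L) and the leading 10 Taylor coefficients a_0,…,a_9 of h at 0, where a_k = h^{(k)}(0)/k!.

L = Dx + (4 + 24·x + 48·x^2 + 32·x^3)·Dx^2 + (1 + 8·x + 24·x^2 + 32·x^3 + 16·x^4)·Dx^3  (order 3).
h: a_k = 0, 0, -1, 4/3, -23/12, 14/5, -1441/360, 75/14, -123479/20160, 6599/1620, …
ICs: h(0) = 0, h′(0) = 0, h′′(0) = -2.

f: a_k = 0, -2, 0, 1/3, 0, -1/60, 0, 1/2520, 0, -1/181440, …
L₀ from L_f via x↦r, Dx↦r'^{-1}Dx.
Integrate: L := L₀·Dx.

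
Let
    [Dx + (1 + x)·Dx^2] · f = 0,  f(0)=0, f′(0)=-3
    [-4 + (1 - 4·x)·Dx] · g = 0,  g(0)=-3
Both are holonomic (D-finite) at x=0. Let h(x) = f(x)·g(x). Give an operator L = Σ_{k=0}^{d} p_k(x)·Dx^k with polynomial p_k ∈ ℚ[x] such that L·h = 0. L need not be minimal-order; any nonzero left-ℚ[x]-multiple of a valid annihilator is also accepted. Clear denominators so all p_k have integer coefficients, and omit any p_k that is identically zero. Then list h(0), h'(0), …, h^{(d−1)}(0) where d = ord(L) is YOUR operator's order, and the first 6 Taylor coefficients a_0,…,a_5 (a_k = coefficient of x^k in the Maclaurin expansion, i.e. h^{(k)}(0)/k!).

L = 4 + (7 + 12·x)·Dx + (-1 + 3·x + 4·x^2)·Dx^2  (order 2).
h: a_k = 0, 9, 63/2, 129, 2055/4, 10284/5, …
ICs: h(0) = 0, h′(0) = 9.

f: a_k = 0, -3, 3/2, -1, 3/4, -3/5, …
g: a_k = -3, -12, -48, -192, -768, -3072, …
Product ⇒ symmetric product L₀, ord ≤ 2.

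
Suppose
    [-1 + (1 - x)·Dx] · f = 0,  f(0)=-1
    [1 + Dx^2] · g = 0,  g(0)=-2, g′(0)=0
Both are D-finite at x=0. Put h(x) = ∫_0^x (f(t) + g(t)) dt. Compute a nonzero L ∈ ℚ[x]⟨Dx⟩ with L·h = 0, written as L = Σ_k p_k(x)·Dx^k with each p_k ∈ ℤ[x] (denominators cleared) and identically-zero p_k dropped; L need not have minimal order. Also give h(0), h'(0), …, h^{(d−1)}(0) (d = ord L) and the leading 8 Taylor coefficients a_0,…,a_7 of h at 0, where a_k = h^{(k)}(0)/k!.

L = (7 - 2·x + x^2)·Dx + (-3 + 5·x - 3·x^2 + x^3)·Dx^2 + (7 - 2·x + x^2)·Dx^3 + (-3 + 5·x - 3·x^2 + x^3)·Dx^4  (order 4).
h: a_k = 0, -3, -1/2, 0, -1/4, -13/60, -1/6, -359/2520, …
ICs: h(0) = 0, h′(0) = -3, h′′(0) = -1, h′′′(0) = 0.

f: a_k = -1, -1, -1, -1, -1, -1, -1, -1, …
g: a_k = -2, 0, 1, 0, -1/12, 0, 1/360, 0, …
Weyl lclm of L_f,L_g ⇒ L₀ (ord ≤ 3).
∫: right-multiply L₀ by Dx.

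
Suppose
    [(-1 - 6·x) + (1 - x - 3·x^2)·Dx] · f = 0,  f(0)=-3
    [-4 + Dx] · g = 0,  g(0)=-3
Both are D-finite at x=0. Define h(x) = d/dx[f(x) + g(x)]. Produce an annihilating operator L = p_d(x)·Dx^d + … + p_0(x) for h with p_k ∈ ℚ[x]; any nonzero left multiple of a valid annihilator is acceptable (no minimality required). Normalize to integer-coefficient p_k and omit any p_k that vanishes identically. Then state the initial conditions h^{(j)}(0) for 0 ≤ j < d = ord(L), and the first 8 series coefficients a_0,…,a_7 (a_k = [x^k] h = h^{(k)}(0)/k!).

f: a_k = -3, -3, -12, -21, -57, -120, -291, -651, …
g: a_k = -3, -12, -24, -32, -32, -128/5, -256/15, -1024/105, …
Weyl lclm of L_f,L_g ⇒ L₀ (ord ≤ 2).
Differentiate: ansatz ord ≤ ord L₀ ⇒ L.
L = (20 + 496·x + 552·x^2 + 2160·x^3 + 1296·x^4) + (-13 - 112·x - 298·x^2 - 516·x^3 + 360·x^4 + 432·x^5)·Dx + (2 - 3·x + 40·x^2 - 6·x^3 - 171·x^4 - 108·x^5)·Dx^2  (order 2).
h: a_k = -15, -72, -159, -356, -728, -9242/5, -69379/15, -1284256/105, …
ICs: h(0) = -15, h′(0) = -72.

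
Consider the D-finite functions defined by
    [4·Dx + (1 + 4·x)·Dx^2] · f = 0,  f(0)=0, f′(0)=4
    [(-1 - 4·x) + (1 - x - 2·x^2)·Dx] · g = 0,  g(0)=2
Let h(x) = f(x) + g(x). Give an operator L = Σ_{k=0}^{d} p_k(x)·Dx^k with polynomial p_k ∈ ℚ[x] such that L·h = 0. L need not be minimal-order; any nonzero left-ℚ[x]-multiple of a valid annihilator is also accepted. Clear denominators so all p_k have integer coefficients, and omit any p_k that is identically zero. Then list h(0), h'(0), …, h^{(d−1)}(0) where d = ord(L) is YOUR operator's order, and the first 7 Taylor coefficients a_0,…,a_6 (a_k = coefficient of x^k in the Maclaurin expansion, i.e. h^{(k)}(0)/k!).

f: a_k = 0, 4, -8, 64/3, -64, 1024/5, -2048/3, …
g: a_k = 2, 2, 6, 10, 22, 42, 86, …
Weyl lclm of L_f,L_g ⇒ L₀ (ord ≤ 3).
L = (-156 - 624·x - 1440·x^2 - 768·x^3 - 768·x^4)·Dx + (1 - 160·x - 1064·x^2 - 1952·x^3 - 1600·x^4 - 1280·x^5)·Dx^2 + (5 + 39·x + 66·x^2 - 80·x^3 - 240·x^4 - 384·x^5 - 256·x^6)·Dx^3  (order 3).
h: a_k = 2, 6, -2, 94/3, -42, 1234/5, -1790/3, …
ICs: h(0) = 2, h′(0) = 6, h′′(0) = -4.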